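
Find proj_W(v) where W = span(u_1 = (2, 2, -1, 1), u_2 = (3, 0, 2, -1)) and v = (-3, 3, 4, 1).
proj_W(v) = (-105/131, -72/131, 14/131, -25/131)

Set up U = [u_1 | ... | u_2] ∈ R^(4×2). The projector onto W = col(U) is P = U (U^T U)^(-1) U^T.
Compute U^T U =
  [10, 3]
  [3, 14],
and U^T v = (-3, -2).
Solve U^T U · c = U^T v for the coefficients: c = (-36/131, -11/131). The projection is proj_W(v) = U c.
Check: (v - proj_W(v)) · u_1 = 0  (should be 0).
Check: (v - proj_W(v)) · u_2 = 0  (should be 0).
Result: proj_W(v) = (-105/131, -72/131, 14/131, -25/131).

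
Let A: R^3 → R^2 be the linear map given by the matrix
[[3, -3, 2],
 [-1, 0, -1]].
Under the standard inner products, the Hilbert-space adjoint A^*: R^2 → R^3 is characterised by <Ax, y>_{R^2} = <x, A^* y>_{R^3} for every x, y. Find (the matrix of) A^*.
A^* = A^T =
[[3, -1],
 [-3, 0],
 [2, -1]]

For real matrices with standard dot products, the defining identity <Ax, y> = <x, A^* y> gives (Ax)^T y = x^T (A^*) y, i.e. x^T A^T y = x^T (A^*) y. Since this holds for all x, y, we must have A^* = A^T. Therefore
A^* =
[[3, -1],
 [-3, 0],
 [2, -1]].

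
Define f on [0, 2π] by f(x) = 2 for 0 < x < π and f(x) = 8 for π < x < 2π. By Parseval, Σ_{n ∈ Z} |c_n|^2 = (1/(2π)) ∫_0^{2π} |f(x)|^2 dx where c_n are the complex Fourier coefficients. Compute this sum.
Σ |c_n|^2 = 34

Parseval equates the L^2 energy of f (normalised by 1/(2π)) with the ℓ^2 sum of its Fourier coefficients: (1/(2π)) ∫_0^{2π} |f|^2 = Σ |c_n|^2.
Compute the left side: (1/(2π)) [∫_0^π 2^2 dx + ∫_π^{2π} 8^2 dx] = (1/(2π)) · (4π + 64π) = (4 + 64)/2 = 34.
So Σ_{n ∈ Z} |c_n|^2 = 34.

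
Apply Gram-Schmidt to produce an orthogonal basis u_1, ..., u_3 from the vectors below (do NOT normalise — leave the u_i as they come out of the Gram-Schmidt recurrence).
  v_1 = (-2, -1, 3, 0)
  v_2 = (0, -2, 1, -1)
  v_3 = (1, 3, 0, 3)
Orthogonal basis:
  u_1 = (-2, -1, 3, 0)
  u_2 = (5/7, -23/14, -1/14, -1)
  u_3 = (89/59, -10/59, 56/59, 76/59)

Apply the Gram-Schmidt recurrence
  u_1 = v_1
  u_i = v_i − Σ_{j<i} ((v_i · u_j) / (u_j · u_j)) · u_j.

Step by step this gives:
  u_1 = (-2, -1, 3, 0)
  u_2 = (5/7, -23/14, -1/14, -1)
  u_3 = (89/59, -10/59, 56/59, 76/59)

Orthogonality check:
  u_2 · u_1 = 0 (should be 0)
  u_3 · u_1 = 0 (should be 0)
  u_3 · u_2 = 0 (should be 0)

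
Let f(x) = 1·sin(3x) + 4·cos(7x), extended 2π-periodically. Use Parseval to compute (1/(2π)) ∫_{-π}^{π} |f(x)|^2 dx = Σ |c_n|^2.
Σ |c_n|^2 = 17/2

Expand |f|^2 and use orthogonality of {sin(nx), cos(mx)} on [-π, π]:
  ∫_{-π}^{π} sin(nx)^2 dx = π, ∫ cos(mx)^2 dx = π, and cross terms integrate to 0.
So ∫_{-π}^{π} f(x)^2 dx = 1^2 · π + 4^2 · π = (1 + 16)π.
Divide by 2π: (1 + 16)/2 = 17/2.
By Parseval, this equals Σ |c_n|^2.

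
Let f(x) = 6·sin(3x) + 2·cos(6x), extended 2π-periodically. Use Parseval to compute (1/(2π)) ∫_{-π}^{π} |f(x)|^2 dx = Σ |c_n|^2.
Σ |c_n|^2 = 20

Expand |f|^2 and use orthogonality of {sin(nx), cos(mx)} on [-π, π]:
  ∫_{-π}^{π} sin(nx)^2 dx = π, ∫ cos(mx)^2 dx = π, and cross terms integrate to 0.
So ∫_{-π}^{π} f(x)^2 dx = 6^2 · π + 2^2 · π = (36 + 4)π.
Divide by 2π: (36 + 4)/2 = 20.
By Parseval, this equals Σ |c_n|^2.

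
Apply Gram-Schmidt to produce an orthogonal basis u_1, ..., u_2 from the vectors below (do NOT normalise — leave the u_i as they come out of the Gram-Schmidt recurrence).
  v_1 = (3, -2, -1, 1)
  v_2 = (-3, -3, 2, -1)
Orthogonal basis:
  u_1 = (3, -2, -1, 1)
  u_2 = (-9/5, -19/5, 8/5, -3/5)

Apply the Gram-Schmidt recurrence
  u_1 = v_1
  u_i = v_i − Σ_{j<i} ((v_i · u_j) / (u_j · u_j)) · u_j.

Step by step this gives:
  u_1 = (3, -2, -1, 1)
  u_2 = (-9/5, -19/5, 8/5, -3/5)

Orthogonality check:
  u_2 · u_1 = 0 (should be 0)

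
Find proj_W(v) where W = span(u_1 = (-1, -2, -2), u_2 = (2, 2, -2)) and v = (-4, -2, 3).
proj_W(v) = (-38/13, -73/26, 85/26)

Set up U = [u_1 | ... | u_2] ∈ R^(3×2). The projector onto W = col(U) is P = U (U^T U)^(-1) U^T.
Compute U^T U =
  [9, -2]
  [-2, 12],
and U^T v = (2, -18).
Solve U^T U · c = U^T v for the coefficients: c = (-3/26, -79/52). The projection is proj_W(v) = U c.
Check: (v - proj_W(v)) · u_1 = 0  (should be 0).
Check: (v - proj_W(v)) · u_2 = 0  (should be 0).
Result: proj_W(v) = (-38/13, -73/26, 85/26).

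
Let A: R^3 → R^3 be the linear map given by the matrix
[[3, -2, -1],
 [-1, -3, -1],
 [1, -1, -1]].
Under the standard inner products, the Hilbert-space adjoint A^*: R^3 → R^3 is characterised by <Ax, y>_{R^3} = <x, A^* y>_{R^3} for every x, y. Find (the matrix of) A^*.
A^* = A^T =
[[3, -1, 1],
 [-2, -3, -1],
 [-1, -1, -1]]

For real matrices with standard dot products, the defining identity <Ax, y> = <x, A^* y> gives (Ax)^T y = x^T (A^*) y, i.e. x^T A^T y = x^T (A^*) y. Since this holds for all x, y, we must have A^* = A^T. Therefore
A^* =
[[3, -1, 1],
 [-2, -3, -1],
 [-1, -1, -1]].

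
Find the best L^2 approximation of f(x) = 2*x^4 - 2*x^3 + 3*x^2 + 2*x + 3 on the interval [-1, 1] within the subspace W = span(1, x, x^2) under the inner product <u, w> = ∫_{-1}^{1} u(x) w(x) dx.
g(x) = 33*x^2/7 + 4*x/5 + 99/35

The best approximation g ∈ W is the orthogonal projection of f onto W. Writing g = a_0 + a_1 x + a_2 x^2, the coefficients solve the normal equations G · a = b where
  G_{ij} = <φ_i, φ_j> and b_i = <f, φ_i>, with φ_0 = 1, φ_1 = x, φ_2 = x^2.
G =
  [2, 0, 2/3]
  [0, 2/3, 0]
  [2/3, 0, 2/5],
b = (44/5, 8/15, 132/35).
Solving gives a_0 = 99/35, a_1 = 4/5, a_2 = 33/7, so
  g(x) = 33*x^2/7 + 4*x/5 + 99/35.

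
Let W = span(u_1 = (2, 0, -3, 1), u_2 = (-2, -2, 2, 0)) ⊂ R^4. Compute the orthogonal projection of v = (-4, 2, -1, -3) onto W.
proj_W(v) = (-12/17, 26/17, 31/17, -19/17)

Set up U = [u_1 | ... | u_2] ∈ R^(4×2). The projector onto W = col(U) is P = U (U^T U)^(-1) U^T.
Compute U^T U =
  [14, -10]
  [-10, 12],
and U^T v = (-8, 2).
Solve U^T U · c = U^T v for the coefficients: c = (-19/17, -13/17). The projection is proj_W(v) = U c.
Check: (v - proj_W(v)) · u_1 = 0  (should be 0).
Check: (v - proj_W(v)) · u_2 = 0  (should be 0).
Result: proj_W(v) = (-12/17, 26/17, 31/17, -19/17).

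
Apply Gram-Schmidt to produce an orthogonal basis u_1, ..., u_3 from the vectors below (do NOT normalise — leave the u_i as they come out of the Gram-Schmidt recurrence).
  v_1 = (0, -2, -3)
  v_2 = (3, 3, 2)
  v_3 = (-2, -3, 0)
Orthogonal basis:
  u_1 = (0, -2, -3)
  u_2 = (3, 15/13, -10/13)
  u_3 = (85/142, -153/142, 51/71)

Apply the Gram-Schmidt recurrence
  u_1 = v_1
  u_i = v_i − Σ_{j<i} ((v_i · u_j) / (u_j · u_j)) · u_j.

Step by step this gives:
  u_1 = (0, -2, -3)
  u_2 = (3, 15/13, -10/13)
  u_3 = (85/142, -153/142, 51/71)

Orthogonality check:
  u_2 · u_1 = 0 (should be 0)
  u_3 · u_1 = 0 (should be 0)
  u_3 · u_2 = 0 (should be 0)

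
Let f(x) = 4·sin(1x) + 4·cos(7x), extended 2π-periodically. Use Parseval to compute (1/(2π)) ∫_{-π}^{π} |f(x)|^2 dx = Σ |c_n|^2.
Σ |c_n|^2 = 16

Expand |f|^2 and use orthogonality of {sin(nx), cos(mx)} on [-π, π]:
  ∫_{-π}^{π} sin(nx)^2 dx = π, ∫ cos(mx)^2 dx = π, and cross terms integrate to 0.
So ∫_{-π}^{π} f(x)^2 dx = 4^2 · π + 4^2 · π = (16 + 16)π.
Divide by 2π: (16 + 16)/2 = 16.
By Parseval, this equals Σ |c_n|^2.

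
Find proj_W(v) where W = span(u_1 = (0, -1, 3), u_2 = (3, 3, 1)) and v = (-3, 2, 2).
proj_W(v) = (-3/19, -53/95, 109/95)

Set up U = [u_1 | ... | u_2] ∈ R^(3×2). The projector onto W = col(U) is P = U (U^T U)^(-1) U^T.
Compute U^T U =
  [10, 0]
  [0, 19],
and U^T v = (4, -1).
Solve U^T U · c = U^T v for the coefficients: c = (2/5, -1/19). The projection is proj_W(v) = U c.
Check: (v - proj_W(v)) · u_1 = 0  (should be 0).
Check: (v - proj_W(v)) · u_2 = 0  (should be 0).
Result: proj_W(v) = (-3/19, -53/95, 109/95).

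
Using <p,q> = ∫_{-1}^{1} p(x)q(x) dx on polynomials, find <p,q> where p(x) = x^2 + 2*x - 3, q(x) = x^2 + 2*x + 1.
<p,q> = -64/15

Expand the product: p(x)·q(x) = x^4 + 4*x^3 + 2*x^2 - 4*x - 3.
∫_{-1}^{1} of each monomial x^k gives [2/(k+1) if k even, 0 if k odd]. Integrating term-by-term (or equivalently evaluating the antiderivative F(x) = x^5/5 + x^4 + 2*x^3/3 - 2*x^2 - 3*x at the endpoints):
  F(1) − F(−1) = -47/15 − (17/15) = -64/15.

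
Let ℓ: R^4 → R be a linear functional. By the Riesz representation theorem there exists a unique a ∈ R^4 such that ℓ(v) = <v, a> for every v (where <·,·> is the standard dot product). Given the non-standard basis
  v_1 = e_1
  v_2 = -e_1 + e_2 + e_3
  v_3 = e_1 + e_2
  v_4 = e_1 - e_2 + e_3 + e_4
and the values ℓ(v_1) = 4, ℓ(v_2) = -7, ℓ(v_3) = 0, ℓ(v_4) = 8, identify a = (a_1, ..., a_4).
a = (4, -4, 1, -1)

Write a = (a_1, ..., a_4) in the standard basis. For each basis vector v_i, ℓ(v_i) = <v_i, a> is a linear equation in the a_j's. Collect the n equations into a matrix system V a = ℓ, where row i of V is v_i (expressed in the standard basis). Since V is invertible (lower-triangular with 1s on the diagonal, up to permutation), solve by back-substitution:
  V =
[[1, 0, 0, 0],
 [-1, 1, 1, 0],
 [1, 1, 0, 0],
 [1, -1, 1, 1]]
  V a = (4, -7, 0, 8)
Solving gives a = (4, -4, 1, -1).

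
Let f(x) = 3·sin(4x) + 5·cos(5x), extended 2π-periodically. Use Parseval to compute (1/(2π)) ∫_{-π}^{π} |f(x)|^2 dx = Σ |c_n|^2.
Σ |c_n|^2 = 17

Expand |f|^2 and use orthogonality of {sin(nx), cos(mx)} on [-π, π]:
  ∫_{-π}^{π} sin(nx)^2 dx = π, ∫ cos(mx)^2 dx = π, and cross terms integrate to 0.
So ∫_{-π}^{π} f(x)^2 dx = 3^2 · π + 5^2 · π = (9 + 25)π.
Divide by 2π: (9 + 25)/2 = 17.
By Parseval, this equals Σ |c_n|^2.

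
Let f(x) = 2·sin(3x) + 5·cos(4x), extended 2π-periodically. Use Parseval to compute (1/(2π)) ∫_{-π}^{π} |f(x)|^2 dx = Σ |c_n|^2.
Σ |c_n|^2 = 29/2

Expand |f|^2 and use orthogonality of {sin(nx), cos(mx)} on [-π, π]:
  ∫_{-π}^{π} sin(nx)^2 dx = π, ∫ cos(mx)^2 dx = π, and cross terms integrate to 0.
So ∫_{-π}^{π} f(x)^2 dx = 2^2 · π + 5^2 · π = (4 + 25)π.
Divide by 2π: (4 + 25)/2 = 29/2.
By Parseval, this equals Σ |c_n|^2.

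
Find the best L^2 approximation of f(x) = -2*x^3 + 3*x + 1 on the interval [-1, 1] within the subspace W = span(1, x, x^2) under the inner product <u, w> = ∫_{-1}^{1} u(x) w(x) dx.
g(x) = 9*x/5 + 1

The best approximation g ∈ W is the orthogonal projection of f onto W. Writing g = a_0 + a_1 x + a_2 x^2, the coefficients solve the normal equations G · a = b where
  G_{ij} = <φ_i, φ_j> and b_i = <f, φ_i>, with φ_0 = 1, φ_1 = x, φ_2 = x^2.
G =
  [2, 0, 2/3]
  [0, 2/3, 0]
  [2/3, 0, 2/5],
b = (2, 6/5, 2/3).
Solving gives a_0 = 1, a_1 = 9/5, a_2 = 0, so
  g(x) = 9*x/5 + 1.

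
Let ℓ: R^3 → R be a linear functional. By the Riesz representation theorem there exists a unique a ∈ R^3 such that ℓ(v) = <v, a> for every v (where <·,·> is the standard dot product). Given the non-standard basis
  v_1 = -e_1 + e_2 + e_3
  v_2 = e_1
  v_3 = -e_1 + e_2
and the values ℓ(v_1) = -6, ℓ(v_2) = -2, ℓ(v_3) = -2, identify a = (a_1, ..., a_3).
a = (-2, -4, -4)

Write a = (a_1, ..., a_3) in the standard basis. For each basis vector v_i, ℓ(v_i) = <v_i, a> is a linear equation in the a_j's. Collect the n equations into a matrix system V a = ℓ, where row i of V is v_i (expressed in the standard basis). Since V is invertible (lower-triangular with 1s on the diagonal, up to permutation), solve by back-substitution:
  V =
[[-1, 1, 1],
 [1, 0, 0],
 [-1, 1, 0]]
  V a = (-6, -2, -2)
Solving gives a = (-2, -4, -4).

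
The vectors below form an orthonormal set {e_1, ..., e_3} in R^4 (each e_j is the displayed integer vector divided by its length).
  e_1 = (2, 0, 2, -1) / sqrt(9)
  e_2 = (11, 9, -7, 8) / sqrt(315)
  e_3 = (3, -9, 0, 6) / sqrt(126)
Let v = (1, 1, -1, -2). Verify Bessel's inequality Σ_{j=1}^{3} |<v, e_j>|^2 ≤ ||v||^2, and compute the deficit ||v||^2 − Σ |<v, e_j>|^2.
Σ |<v, e_j>|^2 = 17/5; ||v||^2 = 7; deficit = 18/5

Write each e_j = u_j / sqrt(<u_j, u_j>) where u_j is the displayed integer vector. Then <v, e_j> = <v, u_j> / sqrt(<u_j, u_j>), so |<v, e_j>|^2 = <v, u_j>^2 / <u_j, u_j>.
Coefficients: <v, e_1> = 2/sqrt(9), <v, e_2> = 11/sqrt(315), <v, e_3> = -18/sqrt(126).
Square and sum: Σ |<v, e_j>|^2 = 17/5.
Compute ||v||^2 = v·v = 7.
Deficit = 7 − 17/5 = 18/5 ≥ 0, confirming Bessel's inequality. (The deficit equals ||v − Σ <v,e_j> e_j||^2, the squared distance from v to span{e_j}.)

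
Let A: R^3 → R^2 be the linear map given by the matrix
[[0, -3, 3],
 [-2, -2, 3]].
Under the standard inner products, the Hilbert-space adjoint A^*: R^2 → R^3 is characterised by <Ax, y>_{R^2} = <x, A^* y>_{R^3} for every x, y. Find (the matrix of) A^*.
A^* = A^T =
[[0, -2],
 [-3, -2],
 [3, 3]]

For real matrices with standard dot products, the defining identity <Ax, y> = <x, A^* y> gives (Ax)^T y = x^T (A^*) y, i.e. x^T A^T y = x^T (A^*) y. Since this holds for all x, y, we must have A^* = A^T. Therefore
A^* =
[[0, -2],
 [-3, -2],
 [3, 3]].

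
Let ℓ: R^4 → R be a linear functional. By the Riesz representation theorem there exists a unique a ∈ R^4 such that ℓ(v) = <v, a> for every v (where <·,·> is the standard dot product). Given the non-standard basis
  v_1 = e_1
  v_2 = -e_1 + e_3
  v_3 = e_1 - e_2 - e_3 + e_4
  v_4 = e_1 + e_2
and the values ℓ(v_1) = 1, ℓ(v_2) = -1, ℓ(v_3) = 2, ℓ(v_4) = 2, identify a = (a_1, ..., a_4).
a = (1, 1, 0, 2)

Write a = (a_1, ..., a_4) in the standard basis. For each basis vector v_i, ℓ(v_i) = <v_i, a> is a linear equation in the a_j's. Collect the n equations into a matrix system V a = ℓ, where row i of V is v_i (expressed in the standard basis). Since V is invertible (lower-triangular with 1s on the diagonal, up to permutation), solve by back-substitution:
  V =
[[1, 0, 0, 0],
 [-1, 0, 1, 0],
 [1, -1, -1, 1],
 [1, 1, 0, 0]]
  V a = (1, -1, 2, 2)
Solving gives a = (1, 1, 0, 2).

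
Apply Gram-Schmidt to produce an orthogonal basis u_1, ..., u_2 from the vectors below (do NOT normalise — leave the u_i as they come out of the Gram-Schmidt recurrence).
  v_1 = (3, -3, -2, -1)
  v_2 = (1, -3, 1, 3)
Orthogonal basis:
  u_1 = (3, -3, -2, -1)
  u_2 = (2/23, -48/23, 37/23, 76/23)

Apply the Gram-Schmidt recurrence
  u_1 = v_1
  u_i = v_i − Σ_{j<i} ((v_i · u_j) / (u_j · u_j)) · u_j.

Step by step this gives:
  u_1 = (3, -3, -2, -1)
  u_2 = (2/23, -48/23, 37/23, 76/23)

Orthogonality check:
  u_2 · u_1 = 0 (should be 0)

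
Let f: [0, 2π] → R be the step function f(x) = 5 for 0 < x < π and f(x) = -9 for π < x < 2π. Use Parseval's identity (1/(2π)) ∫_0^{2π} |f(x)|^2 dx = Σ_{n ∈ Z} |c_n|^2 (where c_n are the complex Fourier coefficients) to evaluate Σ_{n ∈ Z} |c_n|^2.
Σ |c_n|^2 = 53

Parseval equates the L^2 energy of f (normalised by 1/(2π)) with the ℓ^2 sum of its Fourier coefficients: (1/(2π)) ∫_0^{2π} |f|^2 = Σ |c_n|^2.
Compute the left side: (1/(2π)) [∫_0^π 5^2 dx + ∫_π^{2π} (-9)^2 dx] = (1/(2π)) · (25π + 81π) = (25 + 81)/2 = 53.
So Σ_{n ∈ Z} |c_n|^2 = 53.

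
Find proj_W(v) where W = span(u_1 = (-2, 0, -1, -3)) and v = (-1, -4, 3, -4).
proj_W(v) = (-11/7, 0, -11/14, -33/14)

Set up U = [u_1 | ... | u_1] ∈ R^(4×1). The projector onto W = col(U) is P = U (U^T U)^(-1) U^T.
Compute U^T U =
  [14],
and U^T v = (11).
Solve U^T U · c = U^T v for the coefficients: c = (11/14). The projection is proj_W(v) = U c.
Check: (v - proj_W(v)) · u_1 = 0  (should be 0).
Result: proj_W(v) = (-11/7, 0, -11/14, -33/14).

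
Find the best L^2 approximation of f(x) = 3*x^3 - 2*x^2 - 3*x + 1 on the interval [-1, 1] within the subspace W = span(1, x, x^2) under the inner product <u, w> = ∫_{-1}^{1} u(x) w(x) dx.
g(x) = -2*x^2 - 6*x/5 + 1

The best approximation g ∈ W is the orthogonal projection of f onto W. Writing g = a_0 + a_1 x + a_2 x^2, the coefficients solve the normal equations G · a = b where
  G_{ij} = <φ_i, φ_j> and b_i = <f, φ_i>, with φ_0 = 1, φ_1 = x, φ_2 = x^2.
G =
  [2, 0, 2/3]
  [0, 2/3, 0]
  [2/3, 0, 2/5],
b = (2/3, -4/5, -2/15).
Solving gives a_0 = 1, a_1 = -6/5, a_2 = -2, so
  g(x) = -2*x^2 - 6*x/5 + 1.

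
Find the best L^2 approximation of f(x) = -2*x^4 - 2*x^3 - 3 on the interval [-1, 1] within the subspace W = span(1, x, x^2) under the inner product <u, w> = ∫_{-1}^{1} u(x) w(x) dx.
g(x) = -12*x^2/7 - 6*x/5 - 99/35

The best approximation g ∈ W is the orthogonal projection of f onto W. Writing g = a_0 + a_1 x + a_2 x^2, the coefficients solve the normal equations G · a = b where
  G_{ij} = <φ_i, φ_j> and b_i = <f, φ_i>, with φ_0 = 1, φ_1 = x, φ_2 = x^2.
G =
  [2, 0, 2/3]
  [0, 2/3, 0]
  [2/3, 0, 2/5],
b = (-34/5, -4/5, -18/7).
Solving gives a_0 = -99/35, a_1 = -6/5, a_2 = -12/7, so
  g(x) = -12*x^2/7 - 6*x/5 - 99/35.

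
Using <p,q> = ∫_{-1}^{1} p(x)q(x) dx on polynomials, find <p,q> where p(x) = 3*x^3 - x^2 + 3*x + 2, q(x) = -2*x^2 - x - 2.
<p,q> = -176/15

Expand the product: p(x)·q(x) = -6*x^5 - x^4 - 11*x^3 - 5*x^2 - 8*x - 4.
∫_{-1}^{1} of each monomial x^k gives [2/(k+1) if k even, 0 if k odd]. Integrating term-by-term (or equivalently evaluating the antiderivative F(x) = -x^6 - x^5/5 - 11*x^4/4 - 5*x^3/3 - 4*x^2 - 4*x at the endpoints):
  F(1) − F(−1) = -817/60 − (-113/60) = -176/15.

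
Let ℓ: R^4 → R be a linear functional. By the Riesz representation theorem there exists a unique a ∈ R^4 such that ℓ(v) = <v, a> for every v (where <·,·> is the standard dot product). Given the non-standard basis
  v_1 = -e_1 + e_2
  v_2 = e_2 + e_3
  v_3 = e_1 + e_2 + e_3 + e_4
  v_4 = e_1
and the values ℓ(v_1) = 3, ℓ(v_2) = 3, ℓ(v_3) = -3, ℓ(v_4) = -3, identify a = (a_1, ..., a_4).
a = (-3, 0, 3, -3)

Write a = (a_1, ..., a_4) in the standard basis. For each basis vector v_i, ℓ(v_i) = <v_i, a> is a linear equation in the a_j's. Collect the n equations into a matrix system V a = ℓ, where row i of V is v_i (expressed in the standard basis). Since V is invertible (lower-triangular with 1s on the diagonal, up to permutation), solve by back-substitution:
  V =
[[-1, 1, 0, 0],
 [0, 1, 1, 0],
 [1, 1, 1, 1],
 [1, 0, 0, 0]]
  V a = (3, 3, -3, -3)
Solving gives a = (-3, 0, 3, -3).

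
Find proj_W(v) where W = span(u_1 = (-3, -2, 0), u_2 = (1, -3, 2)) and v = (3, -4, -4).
proj_W(v) = (199/173, -212/173, 188/173)

Set up U = [u_1 | ... | u_2] ∈ R^(3×2). The projector onto W = col(U) is P = U (U^T U)^(-1) U^T.
Compute U^T U =
  [13, 3]
  [3, 14],
and U^T v = (-1, 7).
Solve U^T U · c = U^T v for the coefficients: c = (-35/173, 94/173). The projection is proj_W(v) = U c.
Check: (v - proj_W(v)) · u_1 = 0  (should be 0).
Check: (v - proj_W(v)) · u_2 = 0  (should be 0).
Result: proj_W(v) = (199/173, -212/173, 188/173).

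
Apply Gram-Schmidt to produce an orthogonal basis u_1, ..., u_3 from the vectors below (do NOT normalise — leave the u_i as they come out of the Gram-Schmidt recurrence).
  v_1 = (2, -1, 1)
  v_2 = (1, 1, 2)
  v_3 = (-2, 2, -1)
Orthogonal basis:
  u_1 = (2, -1, 1)
  u_2 = (0, 3/2, 3/2)
  u_3 = (1/3, 1/3, -1/3)

Apply the Gram-Schmidt recurrence
  u_1 = v_1
  u_i = v_i − Σ_{j<i} ((v_i · u_j) / (u_j · u_j)) · u_j.

Step by step this gives:
  u_1 = (2, -1, 1)
  u_2 = (0, 3/2, 3/2)
  u_3 = (1/3, 1/3, -1/3)

Orthogonality check:
  u_2 · u_1 = 0 (should be 0)
  u_3 · u_1 = 0 (should be 0)
  u_3 · u_2 = 0 (should be 0)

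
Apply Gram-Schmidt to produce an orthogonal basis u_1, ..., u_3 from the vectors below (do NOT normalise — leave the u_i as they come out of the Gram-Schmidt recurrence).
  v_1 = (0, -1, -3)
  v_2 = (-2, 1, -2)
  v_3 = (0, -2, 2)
Orthogonal basis:
  u_1 = (0, -1, -3)
  u_2 = (-2, 3/2, -1/2)
  u_3 = (-16/13, -96/65, 32/65)

Apply the Gram-Schmidt recurrence
  u_1 = v_1
  u_i = v_i − Σ_{j<i} ((v_i · u_j) / (u_j · u_j)) · u_j.

Step by step this gives:
  u_1 = (0, -1, -3)
  u_2 = (-2, 3/2, -1/2)
  u_3 = (-16/13, -96/65, 32/65)

Orthogonality check:
  u_2 · u_1 = 0 (should be 0)
  u_3 · u_1 = 0 (should be 0)
  u_3 · u_2 = 0 (should be 0)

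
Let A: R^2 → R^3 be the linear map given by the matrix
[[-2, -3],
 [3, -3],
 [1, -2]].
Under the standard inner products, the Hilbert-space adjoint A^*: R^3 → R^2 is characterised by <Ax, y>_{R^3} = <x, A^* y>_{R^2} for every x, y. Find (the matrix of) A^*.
A^* = A^T =
[[-2, 3, 1],
 [-3, -3, -2]]

For real matrices with standard dot products, the defining identity <Ax, y> = <x, A^* y> gives (Ax)^T y = x^T (A^*) y, i.e. x^T A^T y = x^T (A^*) y. Since this holds for all x, y, we must have A^* = A^T. Therefore
A^* =
[[-2, 3, 1],
 [-3, -3, -2]].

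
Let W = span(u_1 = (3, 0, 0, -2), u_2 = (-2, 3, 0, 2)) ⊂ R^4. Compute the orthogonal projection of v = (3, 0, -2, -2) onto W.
proj_W(v) = (3, 0, 0, -2)

Set up U = [u_1 | ... | u_2] ∈ R^(4×2). The projector onto W = col(U) is P = U (U^T U)^(-1) U^T.
Compute U^T U =
  [13, -10]
  [-10, 17],
and U^T v = (13, -10).
Solve U^T U · c = U^T v for the coefficients: c = (1, 0). The projection is proj_W(v) = U c.
Check: (v - proj_W(v)) · u_1 = 0  (should be 0).
Check: (v - proj_W(v)) · u_2 = 0  (should be 0).
Result: proj_W(v) = (3, 0, 0, -2).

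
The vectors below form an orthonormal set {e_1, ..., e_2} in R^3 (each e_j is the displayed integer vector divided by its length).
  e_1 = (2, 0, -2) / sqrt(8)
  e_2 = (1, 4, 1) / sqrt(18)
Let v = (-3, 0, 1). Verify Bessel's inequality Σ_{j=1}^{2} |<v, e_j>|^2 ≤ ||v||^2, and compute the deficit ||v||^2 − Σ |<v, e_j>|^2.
Σ |<v, e_j>|^2 = 74/9; ||v||^2 = 10; deficit = 16/9

Write each e_j = u_j / sqrt(<u_j, u_j>) where u_j is the displayed integer vector. Then <v, e_j> = <v, u_j> / sqrt(<u_j, u_j>), so |<v, e_j>|^2 = <v, u_j>^2 / <u_j, u_j>.
Coefficients: <v, e_1> = -8/sqrt(8), <v, e_2> = -2/sqrt(18).
Square and sum: Σ |<v, e_j>|^2 = 74/9.
Compute ||v||^2 = v·v = 10.
Deficit = 10 − 74/9 = 16/9 ≥ 0, confirming Bessel's inequality. (The deficit equals ||v − Σ <v,e_j> e_j||^2, the squared distance from v to span{e_j}.)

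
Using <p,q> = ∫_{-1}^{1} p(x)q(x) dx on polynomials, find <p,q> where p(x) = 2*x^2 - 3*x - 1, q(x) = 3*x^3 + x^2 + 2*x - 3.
<p,q> = -82/15

Expand the product: p(x)·q(x) = 6*x^5 - 7*x^4 - 2*x^3 - 13*x^2 + 7*x + 3.
∫_{-1}^{1} of each monomial x^k gives [2/(k+1) if k even, 0 if k odd]. Integrating term-by-term (or equivalently evaluating the antiderivative F(x) = x^6 - 7*x^5/5 - x^4/2 - 13*x^3/3 + 7*x^2/2 + 3*x at the endpoints):
  F(1) − F(−1) = 19/15 − (101/15) = -82/15.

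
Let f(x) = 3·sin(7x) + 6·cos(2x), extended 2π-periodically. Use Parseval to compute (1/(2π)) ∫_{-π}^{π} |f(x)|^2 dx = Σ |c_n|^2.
Σ |c_n|^2 = 45/2

Expand |f|^2 and use orthogonality of {sin(nx), cos(mx)} on [-π, π]:
  ∫_{-π}^{π} sin(nx)^2 dx = π, ∫ cos(mx)^2 dx = π, and cross terms integrate to 0.
So ∫_{-π}^{π} f(x)^2 dx = 3^2 · π + 6^2 · π = (9 + 36)π.
Divide by 2π: (9 + 36)/2 = 45/2.
By Parseval, this equals Σ |c_n|^2.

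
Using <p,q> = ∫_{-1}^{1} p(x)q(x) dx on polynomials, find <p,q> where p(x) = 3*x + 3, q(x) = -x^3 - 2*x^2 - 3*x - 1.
<p,q> = -86/5

Expand the product: p(x)·q(x) = -3*x^4 - 9*x^3 - 15*x^2 - 12*x - 3.
∫_{-1}^{1} of each monomial x^k gives [2/(k+1) if k even, 0 if k odd]. Integrating term-by-term (or equivalently evaluating the antiderivative F(x) = -3*x^5/5 - 9*x^4/4 - 5*x^3 - 6*x^2 - 3*x at the endpoints):
  F(1) − F(−1) = -337/20 − (7/20) = -86/5.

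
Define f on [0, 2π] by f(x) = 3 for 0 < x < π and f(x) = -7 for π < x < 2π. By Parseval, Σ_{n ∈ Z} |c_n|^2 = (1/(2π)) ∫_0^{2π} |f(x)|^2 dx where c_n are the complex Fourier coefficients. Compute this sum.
Σ |c_n|^2 = 29

Parseval equates the L^2 energy of f (normalised by 1/(2π)) with the ℓ^2 sum of its Fourier coefficients: (1/(2π)) ∫_0^{2π} |f|^2 = Σ |c_n|^2.
Compute the left side: (1/(2π)) [∫_0^π 3^2 dx + ∫_π^{2π} (-7)^2 dx] = (1/(2π)) · (9π + 49π) = (9 + 49)/2 = 29.
So Σ_{n ∈ Z} |c_n|^2 = 29.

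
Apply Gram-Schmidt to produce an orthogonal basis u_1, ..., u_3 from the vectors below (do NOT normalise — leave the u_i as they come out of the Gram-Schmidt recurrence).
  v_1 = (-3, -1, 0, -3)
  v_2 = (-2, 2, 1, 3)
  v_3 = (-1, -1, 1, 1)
Orthogonal basis:
  u_1 = (-3, -1, 0, -3)
  u_2 = (-53/19, 33/19, 1, 42/19)
  u_3 = (-41/317, -441/317, 236/317, 188/317)

Apply the Gram-Schmidt recurrence
  u_1 = v_1
  u_i = v_i − Σ_{j<i} ((v_i · u_j) / (u_j · u_j)) · u_j.

Step by step this gives:
  u_1 = (-3, -1, 0, -3)
  u_2 = (-53/19, 33/19, 1, 42/19)
  u_3 = (-41/317, -441/317, 236/317, 188/317)

Orthogonality check:
  u_2 · u_1 = 0 (should be 0)
  u_3 · u_1 = 0 (should be 0)
  u_3 · u_2 = 0 (should be 0)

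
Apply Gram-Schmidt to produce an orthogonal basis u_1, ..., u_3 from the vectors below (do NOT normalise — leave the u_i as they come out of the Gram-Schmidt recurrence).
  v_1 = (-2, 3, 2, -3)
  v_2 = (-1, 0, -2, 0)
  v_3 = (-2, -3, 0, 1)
Orthogonal basis:
  u_1 = (-2, 3, 2, -3)
  u_2 = (-15/13, 3/13, -24/13, -3/13)
  u_3 = (-16/7, -15/7, 8/7, 1/7)

Apply the Gram-Schmidt recurrence
  u_1 = v_1
  u_i = v_i − Σ_{j<i} ((v_i · u_j) / (u_j · u_j)) · u_j.

Step by step this gives:
  u_1 = (-2, 3, 2, -3)
  u_2 = (-15/13, 3/13, -24/13, -3/13)
  u_3 = (-16/7, -15/7, 8/7, 1/7)

Orthogonality check:
  u_2 · u_1 = 0 (should be 0)
  u_3 · u_1 = 0 (should be 0)
  u_3 · u_2 = 0 (should be 0)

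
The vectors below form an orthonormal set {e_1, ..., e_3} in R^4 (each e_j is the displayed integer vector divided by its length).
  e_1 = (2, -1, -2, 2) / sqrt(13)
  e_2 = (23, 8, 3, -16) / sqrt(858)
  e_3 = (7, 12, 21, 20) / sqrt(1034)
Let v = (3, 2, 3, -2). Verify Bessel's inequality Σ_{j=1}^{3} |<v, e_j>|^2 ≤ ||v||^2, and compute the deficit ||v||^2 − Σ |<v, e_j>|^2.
Σ |<v, e_j>|^2 = 1210/47; ||v||^2 = 26; deficit = 12/47

Write each e_j = u_j / sqrt(<u_j, u_j>) where u_j is the displayed integer vector. Then <v, e_j> = <v, u_j> / sqrt(<u_j, u_j>), so |<v, e_j>|^2 = <v, u_j>^2 / <u_j, u_j>.
Coefficients: <v, e_1> = -6/sqrt(13), <v, e_2> = 126/sqrt(858), <v, e_3> = 68/sqrt(1034).
Square and sum: Σ |<v, e_j>|^2 = 1210/47.
Compute ||v||^2 = v·v = 26.
Deficit = 26 − 1210/47 = 12/47 ≥ 0, confirming Bessel's inequality. (The deficit equals ||v − Σ <v,e_j> e_j||^2, the squared distance from v to span{e_j}.)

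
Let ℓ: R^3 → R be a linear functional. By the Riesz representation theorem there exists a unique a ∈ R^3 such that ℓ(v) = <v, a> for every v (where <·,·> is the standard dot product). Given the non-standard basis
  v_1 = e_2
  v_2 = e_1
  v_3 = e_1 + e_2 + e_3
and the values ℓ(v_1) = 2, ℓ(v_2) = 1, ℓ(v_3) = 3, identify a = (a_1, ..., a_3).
a = (1, 2, 0)

Write a = (a_1, ..., a_3) in the standard basis. For each basis vector v_i, ℓ(v_i) = <v_i, a> is a linear equation in the a_j's. Collect the n equations into a matrix system V a = ℓ, where row i of V is v_i (expressed in the standard basis). Since V is invertible (lower-triangular with 1s on the diagonal, up to permutation), solve by back-substitution:
  V =
[[0, 1, 0],
 [1, 0, 0],
 [1, 1, 1]]
  V a = (2, 1, 3)
Solving gives a = (1, 2, 0).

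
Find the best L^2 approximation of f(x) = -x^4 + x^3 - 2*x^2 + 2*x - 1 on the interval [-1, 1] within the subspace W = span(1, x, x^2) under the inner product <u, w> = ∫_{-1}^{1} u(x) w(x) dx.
g(x) = -20*x^2/7 + 13*x/5 - 32/35

The best approximation g ∈ W is the orthogonal projection of f onto W. Writing g = a_0 + a_1 x + a_2 x^2, the coefficients solve the normal equations G · a = b where
  G_{ij} = <φ_i, φ_j> and b_i = <f, φ_i>, with φ_0 = 1, φ_1 = x, φ_2 = x^2.
G =
  [2, 0, 2/3]
  [0, 2/3, 0]
  [2/3, 0, 2/5],
b = (-56/15, 26/15, -184/105).
Solving gives a_0 = -32/35, a_1 = 13/5, a_2 = -20/7, so
  g(x) = -20*x^2/7 + 13*x/5 - 32/35.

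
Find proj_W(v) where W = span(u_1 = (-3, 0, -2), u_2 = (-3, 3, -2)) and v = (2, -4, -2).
proj_W(v) = (6/13, -4, 4/13)

Set up U = [u_1 | ... | u_2] ∈ R^(3×2). The projector onto W = col(U) is P = U (U^T U)^(-1) U^T.
Compute U^T U =
  [13, 13]
  [13, 22],
and U^T v = (-2, -14).
Solve U^T U · c = U^T v for the coefficients: c = (46/39, -4/3). The projection is proj_W(v) = U c.
Check: (v - proj_W(v)) · u_1 = 0  (should be 0).
Check: (v - proj_W(v)) · u_2 = 0  (should be 0).
Result: proj_W(v) = (6/13, -4, 4/13).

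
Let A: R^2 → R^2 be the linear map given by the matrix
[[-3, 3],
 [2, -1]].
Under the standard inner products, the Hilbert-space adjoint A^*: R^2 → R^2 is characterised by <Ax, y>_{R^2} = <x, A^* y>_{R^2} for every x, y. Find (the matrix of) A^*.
A^* = A^T =
[[-3, 2],
 [3, -1]]

For real matrices with standard dot products, the defining identity <Ax, y> = <x, A^* y> gives (Ax)^T y = x^T (A^*) y, i.e. x^T A^T y = x^T (A^*) y. Since this holds for all x, y, we must have A^* = A^T. Therefore
A^* =
[[-3, 2],
 [3, -1]].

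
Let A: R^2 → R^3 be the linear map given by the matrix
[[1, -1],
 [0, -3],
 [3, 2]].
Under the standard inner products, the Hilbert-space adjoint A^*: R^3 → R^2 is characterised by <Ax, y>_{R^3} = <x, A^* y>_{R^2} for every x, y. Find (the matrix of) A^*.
A^* = A^T =
[[1, 0, 3],
 [-1, -3, 2]]

For real matrices with standard dot products, the defining identity <Ax, y> = <x, A^* y> gives (Ax)^T y = x^T (A^*) y, i.e. x^T A^T y = x^T (A^*) y. Since this holds for all x, y, we must have A^* = A^T. Therefore
A^* =
[[1, 0, 3],
 [-1, -3, 2]].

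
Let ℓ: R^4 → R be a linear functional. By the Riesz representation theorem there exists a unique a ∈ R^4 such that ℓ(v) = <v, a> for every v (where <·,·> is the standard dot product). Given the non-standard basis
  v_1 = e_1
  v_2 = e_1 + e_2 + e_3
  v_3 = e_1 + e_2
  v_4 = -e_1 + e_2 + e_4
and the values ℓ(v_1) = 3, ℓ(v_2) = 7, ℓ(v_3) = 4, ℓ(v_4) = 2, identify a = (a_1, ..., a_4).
a = (3, 1, 3, 4)

Write a = (a_1, ..., a_4) in the standard basis. For each basis vector v_i, ℓ(v_i) = <v_i, a> is a linear equation in the a_j's. Collect the n equations into a matrix system V a = ℓ, where row i of V is v_i (expressed in the standard basis). Since V is invertible (lower-triangular with 1s on the diagonal, up to permutation), solve by back-substitution:
  V =
[[1, 0, 0, 0],
 [1, 1, 1, 0],
 [1, 1, 0, 0],
 [-1, 1, 0, 1]]
  V a = (3, 7, 4, 2)
Solving gives a = (3, 1, 3, 4).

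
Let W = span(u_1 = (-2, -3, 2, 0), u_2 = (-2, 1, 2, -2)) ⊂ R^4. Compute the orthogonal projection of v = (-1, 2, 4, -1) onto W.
proj_W(v) = (-100/49, 68/49, 100/49, -109/49)

Set up U = [u_1 | ... | u_2] ∈ R^(4×2). The projector onto W = col(U) is P = U (U^T U)^(-1) U^T.
Compute U^T U =
  [17, 5]
  [5, 13],
and U^T v = (4, 14).
Solve U^T U · c = U^T v for the coefficients: c = (-9/98, 109/98). The projection is proj_W(v) = U c.
Check: (v - proj_W(v)) · u_1 = 0  (should be 0).
Check: (v - proj_W(v)) · u_2 = 0  (should be 0).
Result: proj_W(v) = (-100/49, 68/49, 100/49, -109/49).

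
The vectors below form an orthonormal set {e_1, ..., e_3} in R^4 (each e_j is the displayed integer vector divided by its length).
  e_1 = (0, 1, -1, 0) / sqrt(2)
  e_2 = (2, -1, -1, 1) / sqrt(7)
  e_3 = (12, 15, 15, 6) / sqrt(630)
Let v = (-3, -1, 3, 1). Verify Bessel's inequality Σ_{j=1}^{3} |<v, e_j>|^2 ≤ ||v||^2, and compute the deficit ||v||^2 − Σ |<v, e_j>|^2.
Σ |<v, e_j>|^2 = 15; ||v||^2 = 20; deficit = 5

Write each e_j = u_j / sqrt(<u_j, u_j>) where u_j is the displayed integer vector. Then <v, e_j> = <v, u_j> / sqrt(<u_j, u_j>), so |<v, e_j>|^2 = <v, u_j>^2 / <u_j, u_j>.
Coefficients: <v, e_1> = -4/sqrt(2), <v, e_2> = -7/sqrt(7), <v, e_3> = 0/sqrt(630).
Square and sum: Σ |<v, e_j>|^2 = 15.
Compute ||v||^2 = v·v = 20.
Deficit = 20 − 15 = 5 ≥ 0, confirming Bessel's inequality. (The deficit equals ||v − Σ <v,e_j> e_j||^2, the squared distance from v to span{e_j}.)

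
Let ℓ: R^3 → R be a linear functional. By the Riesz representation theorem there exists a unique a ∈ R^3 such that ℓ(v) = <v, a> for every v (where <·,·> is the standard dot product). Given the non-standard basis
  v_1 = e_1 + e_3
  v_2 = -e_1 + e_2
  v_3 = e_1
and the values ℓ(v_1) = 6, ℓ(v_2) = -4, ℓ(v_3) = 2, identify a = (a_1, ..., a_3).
a = (2, -2, 4)

Write a = (a_1, ..., a_3) in the standard basis. For each basis vector v_i, ℓ(v_i) = <v_i, a> is a linear equation in the a_j's. Collect the n equations into a matrix system V a = ℓ, where row i of V is v_i (expressed in the standard basis). Since V is invertible (lower-triangular with 1s on the diagonal, up to permutation), solve by back-substitution:
  V =
[[1, 0, 1],
 [-1, 1, 0],
 [1, 0, 0]]
  V a = (6, -4, 2)
Solving gives a = (2, -2, 4).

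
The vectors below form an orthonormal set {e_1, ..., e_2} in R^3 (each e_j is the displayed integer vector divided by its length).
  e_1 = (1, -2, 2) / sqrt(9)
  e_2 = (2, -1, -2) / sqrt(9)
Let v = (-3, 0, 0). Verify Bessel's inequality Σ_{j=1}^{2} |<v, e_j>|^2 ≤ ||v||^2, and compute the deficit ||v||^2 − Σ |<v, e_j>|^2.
Σ |<v, e_j>|^2 = 5; ||v||^2 = 9; deficit = 4

Write each e_j = u_j / sqrt(<u_j, u_j>) where u_j is the displayed integer vector. Then <v, e_j> = <v, u_j> / sqrt(<u_j, u_j>), so |<v, e_j>|^2 = <v, u_j>^2 / <u_j, u_j>.
Coefficients: <v, e_1> = -3/sqrt(9), <v, e_2> = -6/sqrt(9).
Square and sum: Σ |<v, e_j>|^2 = 5.
Compute ||v||^2 = v·v = 9.
Deficit = 9 − 5 = 4 ≥ 0, confirming Bessel's inequality. (The deficit equals ||v − Σ <v,e_j> e_j||^2, the squared distance from v to span{e_j}.)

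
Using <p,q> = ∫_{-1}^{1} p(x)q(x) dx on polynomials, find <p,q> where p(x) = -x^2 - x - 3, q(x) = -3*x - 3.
<p,q> = 22

Expand the product: p(x)·q(x) = 3*x^3 + 6*x^2 + 12*x + 9.
∫_{-1}^{1} of each monomial x^k gives [2/(k+1) if k even, 0 if k odd]. Integrating term-by-term (or equivalently evaluating the antiderivative F(x) = 3*x^4/4 + 2*x^3 + 6*x^2 + 9*x at the endpoints):
  F(1) − F(−1) = 71/4 − (-17/4) = 22.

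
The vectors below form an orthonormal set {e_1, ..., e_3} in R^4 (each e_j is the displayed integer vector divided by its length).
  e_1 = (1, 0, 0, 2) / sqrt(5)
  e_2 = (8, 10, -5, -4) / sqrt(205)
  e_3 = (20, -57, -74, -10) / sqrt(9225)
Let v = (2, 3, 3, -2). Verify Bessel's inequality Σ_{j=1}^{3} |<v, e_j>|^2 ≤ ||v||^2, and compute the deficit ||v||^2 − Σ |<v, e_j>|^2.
Σ |<v, e_j>|^2 = 506/25; ||v||^2 = 26; deficit = 144/25

Write each e_j = u_j / sqrt(<u_j, u_j>) where u_j is the displayed integer vector. Then <v, e_j> = <v, u_j> / sqrt(<u_j, u_j>), so |<v, e_j>|^2 = <v, u_j>^2 / <u_j, u_j>.
Coefficients: <v, e_1> = -2/sqrt(5), <v, e_2> = 39/sqrt(205), <v, e_3> = -333/sqrt(9225).
Square and sum: Σ |<v, e_j>|^2 = 506/25.
Compute ||v||^2 = v·v = 26.
Deficit = 26 − 506/25 = 144/25 ≥ 0, confirming Bessel's inequality. (The deficit equals ||v − Σ <v,e_j> e_j||^2, the squared distance from v to span{e_j}.)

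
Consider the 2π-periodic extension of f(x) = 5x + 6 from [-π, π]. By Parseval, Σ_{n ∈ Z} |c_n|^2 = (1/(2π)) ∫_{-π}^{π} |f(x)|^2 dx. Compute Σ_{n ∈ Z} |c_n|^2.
Σ |c_n|^2 = 25π^2/3 + 36

Expand and integrate term by term over [-π, π]:
  ∫ (5x)^2 dx = 25·(2π^3/3); ∫ 2·5·(6)·x dx = 0 (odd integrand); ∫ 6^2 dx = 36·2π.
So (1/(2π)) ∫_{-π}^{π} (5x + 6)^2 dx = 25π^2/3 + 36 = 25π^2/3 + 36.
Parseval ⇒ Σ |c_n|^2 = 25π^2/3 + 36.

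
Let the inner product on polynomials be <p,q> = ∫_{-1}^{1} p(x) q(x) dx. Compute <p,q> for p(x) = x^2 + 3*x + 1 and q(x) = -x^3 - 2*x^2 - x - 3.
<p,q> = -40/3

Expand the product: p(x)·q(x) = -x^5 - 5*x^4 - 8*x^3 - 8*x^2 - 10*x - 3.
∫_{-1}^{1} of each monomial x^k gives [2/(k+1) if k even, 0 if k odd]. Integrating term-by-term (or equivalently evaluating the antiderivative F(x) = -x^6/6 - x^5 - 2*x^4 - 8*x^3/3 - 5*x^2 - 3*x at the endpoints):
  F(1) − F(−1) = -83/6 − (-1/2) = -40/3.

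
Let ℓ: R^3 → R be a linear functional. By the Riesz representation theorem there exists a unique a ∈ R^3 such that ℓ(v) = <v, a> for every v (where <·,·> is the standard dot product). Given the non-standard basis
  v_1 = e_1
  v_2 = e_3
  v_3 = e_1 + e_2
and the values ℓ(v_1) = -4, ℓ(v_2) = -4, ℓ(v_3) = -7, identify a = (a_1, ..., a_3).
a = (-4, -3, -4)

Write a = (a_1, ..., a_3) in the standard basis. For each basis vector v_i, ℓ(v_i) = <v_i, a> is a linear equation in the a_j's. Collect the n equations into a matrix system V a = ℓ, where row i of V is v_i (expressed in the standard basis). Since V is invertible (lower-triangular with 1s on the diagonal, up to permutation), solve by back-substitution:
  V =
[[1, 0, 0],
 [0, 0, 1],
 [1, 1, 0]]
  V a = (-4, -4, -7)
Solving gives a = (-4, -3, -4).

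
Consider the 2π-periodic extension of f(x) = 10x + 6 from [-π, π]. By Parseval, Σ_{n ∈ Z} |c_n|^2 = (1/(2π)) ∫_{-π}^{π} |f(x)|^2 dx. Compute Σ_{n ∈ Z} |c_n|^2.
Σ |c_n|^2 = 100π^2/3 + 36

Expand and integrate term by term over [-π, π]:
  ∫ (10x)^2 dx = 100·(2π^3/3); ∫ 2·10·(6)·x dx = 0 (odd integrand); ∫ 6^2 dx = 36·2π.
So (1/(2π)) ∫_{-π}^{π} (10x + 6)^2 dx = 100π^2/3 + 36 = 100π^2/3 + 36.
Parseval ⇒ Σ |c_n|^2 = 100π^2/3 + 36.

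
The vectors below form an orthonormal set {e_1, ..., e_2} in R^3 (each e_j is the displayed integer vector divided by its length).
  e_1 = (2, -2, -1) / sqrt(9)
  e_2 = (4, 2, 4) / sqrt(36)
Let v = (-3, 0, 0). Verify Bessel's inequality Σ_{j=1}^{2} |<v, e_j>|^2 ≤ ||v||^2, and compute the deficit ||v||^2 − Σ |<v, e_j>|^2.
Σ |<v, e_j>|^2 = 8; ||v||^2 = 9; deficit = 1

Write each e_j = u_j / sqrt(<u_j, u_j>) where u_j is the displayed integer vector. Then <v, e_j> = <v, u_j> / sqrt(<u_j, u_j>), so |<v, e_j>|^2 = <v, u_j>^2 / <u_j, u_j>.
Coefficients: <v, e_1> = -6/sqrt(9), <v, e_2> = -12/sqrt(36).
Square and sum: Σ |<v, e_j>|^2 = 8.
Compute ||v||^2 = v·v = 9.
Deficit = 9 − 8 = 1 ≥ 0, confirming Bessel's inequality. (The deficit equals ||v − Σ <v,e_j> e_j||^2, the squared distance from v to span{e_j}.)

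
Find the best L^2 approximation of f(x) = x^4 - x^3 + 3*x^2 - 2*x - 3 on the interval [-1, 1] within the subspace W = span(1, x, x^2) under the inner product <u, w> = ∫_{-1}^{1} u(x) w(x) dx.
g(x) = 27*x^2/7 - 13*x/5 - 108/35

The best approximation g ∈ W is the orthogonal projection of f onto W. Writing g = a_0 + a_1 x + a_2 x^2, the coefficients solve the normal equations G · a = b where
  G_{ij} = <φ_i, φ_j> and b_i = <f, φ_i>, with φ_0 = 1, φ_1 = x, φ_2 = x^2.
G =
  [2, 0, 2/3]
  [0, 2/3, 0]
  [2/3, 0, 2/5],
b = (-18/5, -26/15, -18/35).
Solving gives a_0 = -108/35, a_1 = -13/5, a_2 = 27/7, so
  g(x) = 27*x^2/7 - 13*x/5 - 108/35.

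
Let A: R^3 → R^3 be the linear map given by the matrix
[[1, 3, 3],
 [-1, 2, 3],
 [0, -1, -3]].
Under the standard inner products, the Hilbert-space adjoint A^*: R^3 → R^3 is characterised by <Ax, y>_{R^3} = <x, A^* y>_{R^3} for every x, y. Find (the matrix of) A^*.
A^* = A^T =
[[1, -1, 0],
 [3, 2, -1],
 [3, 3, -3]]

For real matrices with standard dot products, the defining identity <Ax, y> = <x, A^* y> gives (Ax)^T y = x^T (A^*) y, i.e. x^T A^T y = x^T (A^*) y. Since this holds for all x, y, we must have A^* = A^T. Therefore
A^* =
[[1, -1, 0],
 [3, 2, -1],
 [3, 3, -3]].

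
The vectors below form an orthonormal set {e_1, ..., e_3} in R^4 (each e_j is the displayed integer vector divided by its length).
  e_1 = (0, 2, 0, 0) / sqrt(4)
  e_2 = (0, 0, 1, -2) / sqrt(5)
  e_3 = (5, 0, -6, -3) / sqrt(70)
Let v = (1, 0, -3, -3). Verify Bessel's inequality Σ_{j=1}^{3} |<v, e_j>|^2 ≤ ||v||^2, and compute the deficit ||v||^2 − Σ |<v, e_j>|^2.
Σ |<v, e_j>|^2 = 115/7; ||v||^2 = 19; deficit = 18/7

Write each e_j = u_j / sqrt(<u_j, u_j>) where u_j is the displayed integer vector. Then <v, e_j> = <v, u_j> / sqrt(<u_j, u_j>), so |<v, e_j>|^2 = <v, u_j>^2 / <u_j, u_j>.
Coefficients: <v, e_1> = 0/sqrt(4), <v, e_2> = 3/sqrt(5), <v, e_3> = 32/sqrt(70).
Square and sum: Σ |<v, e_j>|^2 = 115/7.
Compute ||v||^2 = v·v = 19.
Deficit = 19 − 115/7 = 18/7 ≥ 0, confirming Bessel's inequality. (The deficit equals ||v − Σ <v,e_j> e_j||^2, the squared distance from v to span{e_j}.)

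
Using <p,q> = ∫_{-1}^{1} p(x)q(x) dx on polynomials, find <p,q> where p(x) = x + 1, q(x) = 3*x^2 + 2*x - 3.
<p,q> = -8/3

Expand the product: p(x)·q(x) = 3*x^3 + 5*x^2 - x - 3.
∫_{-1}^{1} of each monomial x^k gives [2/(k+1) if k even, 0 if k odd]. Integrating term-by-term (or equivalently evaluating the antiderivative F(x) = 3*x^4/4 + 5*x^3/3 - x^2/2 - 3*x at the endpoints):
  F(1) − F(−1) = -13/12 − (19/12) = -8/3.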